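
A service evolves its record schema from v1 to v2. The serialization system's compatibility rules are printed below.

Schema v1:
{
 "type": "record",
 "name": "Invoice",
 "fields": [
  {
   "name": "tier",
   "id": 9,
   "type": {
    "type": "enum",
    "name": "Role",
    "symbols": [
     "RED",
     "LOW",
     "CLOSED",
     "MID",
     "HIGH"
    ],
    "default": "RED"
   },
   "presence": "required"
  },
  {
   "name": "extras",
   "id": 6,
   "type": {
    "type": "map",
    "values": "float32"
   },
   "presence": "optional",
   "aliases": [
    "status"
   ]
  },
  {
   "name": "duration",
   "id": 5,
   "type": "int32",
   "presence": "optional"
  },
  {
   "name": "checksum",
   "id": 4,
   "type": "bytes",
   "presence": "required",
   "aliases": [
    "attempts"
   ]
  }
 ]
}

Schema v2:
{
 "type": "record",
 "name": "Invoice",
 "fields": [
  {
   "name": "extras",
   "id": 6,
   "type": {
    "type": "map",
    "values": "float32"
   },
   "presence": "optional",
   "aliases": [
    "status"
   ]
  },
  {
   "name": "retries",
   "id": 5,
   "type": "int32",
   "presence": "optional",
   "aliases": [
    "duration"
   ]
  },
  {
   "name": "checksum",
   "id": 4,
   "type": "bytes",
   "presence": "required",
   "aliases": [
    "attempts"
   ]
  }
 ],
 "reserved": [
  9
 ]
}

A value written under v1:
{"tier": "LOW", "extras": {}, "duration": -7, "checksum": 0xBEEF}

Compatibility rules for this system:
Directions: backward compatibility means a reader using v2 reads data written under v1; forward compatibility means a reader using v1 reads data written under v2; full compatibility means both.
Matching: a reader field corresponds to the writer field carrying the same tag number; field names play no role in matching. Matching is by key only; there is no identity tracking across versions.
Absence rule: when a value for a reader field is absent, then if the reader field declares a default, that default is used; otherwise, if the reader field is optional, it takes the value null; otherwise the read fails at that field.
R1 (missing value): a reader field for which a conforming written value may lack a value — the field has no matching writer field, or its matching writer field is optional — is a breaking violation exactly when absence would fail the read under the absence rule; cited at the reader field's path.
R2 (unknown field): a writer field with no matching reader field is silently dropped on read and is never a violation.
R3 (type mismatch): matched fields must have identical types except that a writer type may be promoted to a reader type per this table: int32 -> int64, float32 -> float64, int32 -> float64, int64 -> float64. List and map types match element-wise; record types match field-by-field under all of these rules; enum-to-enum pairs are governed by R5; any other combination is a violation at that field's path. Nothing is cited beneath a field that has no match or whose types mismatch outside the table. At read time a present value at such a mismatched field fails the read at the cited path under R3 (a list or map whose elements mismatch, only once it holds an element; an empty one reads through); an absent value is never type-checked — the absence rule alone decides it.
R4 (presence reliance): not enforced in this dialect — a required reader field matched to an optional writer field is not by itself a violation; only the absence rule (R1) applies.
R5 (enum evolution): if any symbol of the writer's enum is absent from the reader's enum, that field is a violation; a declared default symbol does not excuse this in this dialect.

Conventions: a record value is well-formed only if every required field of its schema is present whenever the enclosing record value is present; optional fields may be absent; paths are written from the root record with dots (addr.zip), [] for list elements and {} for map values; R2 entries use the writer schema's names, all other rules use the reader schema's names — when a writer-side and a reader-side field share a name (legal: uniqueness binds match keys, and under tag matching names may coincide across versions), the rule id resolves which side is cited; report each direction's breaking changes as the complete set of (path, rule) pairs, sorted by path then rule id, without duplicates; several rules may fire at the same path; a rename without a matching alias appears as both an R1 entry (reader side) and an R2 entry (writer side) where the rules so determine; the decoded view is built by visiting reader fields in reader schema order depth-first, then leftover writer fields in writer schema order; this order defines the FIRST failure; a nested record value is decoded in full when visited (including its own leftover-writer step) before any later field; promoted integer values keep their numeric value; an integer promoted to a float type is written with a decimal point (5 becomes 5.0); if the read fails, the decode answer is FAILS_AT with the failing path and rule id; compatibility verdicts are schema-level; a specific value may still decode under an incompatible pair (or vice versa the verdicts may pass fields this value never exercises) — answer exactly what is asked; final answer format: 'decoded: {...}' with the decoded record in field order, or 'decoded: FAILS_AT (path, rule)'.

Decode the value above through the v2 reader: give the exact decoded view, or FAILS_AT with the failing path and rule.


arrows below run writer -> reader for Invoice
decode (reader v2):
  extras := {}
  retries := -7 (from writer duration)
  checksum := 0xBEEF
  writer tier: no reader field; dropped
  => decoded: {"extras": {}, "retries": -7, "checksum": 0xBEEF}

decoded: {"extras": {}, "retries": -7, "checksum": 0xBEEF}


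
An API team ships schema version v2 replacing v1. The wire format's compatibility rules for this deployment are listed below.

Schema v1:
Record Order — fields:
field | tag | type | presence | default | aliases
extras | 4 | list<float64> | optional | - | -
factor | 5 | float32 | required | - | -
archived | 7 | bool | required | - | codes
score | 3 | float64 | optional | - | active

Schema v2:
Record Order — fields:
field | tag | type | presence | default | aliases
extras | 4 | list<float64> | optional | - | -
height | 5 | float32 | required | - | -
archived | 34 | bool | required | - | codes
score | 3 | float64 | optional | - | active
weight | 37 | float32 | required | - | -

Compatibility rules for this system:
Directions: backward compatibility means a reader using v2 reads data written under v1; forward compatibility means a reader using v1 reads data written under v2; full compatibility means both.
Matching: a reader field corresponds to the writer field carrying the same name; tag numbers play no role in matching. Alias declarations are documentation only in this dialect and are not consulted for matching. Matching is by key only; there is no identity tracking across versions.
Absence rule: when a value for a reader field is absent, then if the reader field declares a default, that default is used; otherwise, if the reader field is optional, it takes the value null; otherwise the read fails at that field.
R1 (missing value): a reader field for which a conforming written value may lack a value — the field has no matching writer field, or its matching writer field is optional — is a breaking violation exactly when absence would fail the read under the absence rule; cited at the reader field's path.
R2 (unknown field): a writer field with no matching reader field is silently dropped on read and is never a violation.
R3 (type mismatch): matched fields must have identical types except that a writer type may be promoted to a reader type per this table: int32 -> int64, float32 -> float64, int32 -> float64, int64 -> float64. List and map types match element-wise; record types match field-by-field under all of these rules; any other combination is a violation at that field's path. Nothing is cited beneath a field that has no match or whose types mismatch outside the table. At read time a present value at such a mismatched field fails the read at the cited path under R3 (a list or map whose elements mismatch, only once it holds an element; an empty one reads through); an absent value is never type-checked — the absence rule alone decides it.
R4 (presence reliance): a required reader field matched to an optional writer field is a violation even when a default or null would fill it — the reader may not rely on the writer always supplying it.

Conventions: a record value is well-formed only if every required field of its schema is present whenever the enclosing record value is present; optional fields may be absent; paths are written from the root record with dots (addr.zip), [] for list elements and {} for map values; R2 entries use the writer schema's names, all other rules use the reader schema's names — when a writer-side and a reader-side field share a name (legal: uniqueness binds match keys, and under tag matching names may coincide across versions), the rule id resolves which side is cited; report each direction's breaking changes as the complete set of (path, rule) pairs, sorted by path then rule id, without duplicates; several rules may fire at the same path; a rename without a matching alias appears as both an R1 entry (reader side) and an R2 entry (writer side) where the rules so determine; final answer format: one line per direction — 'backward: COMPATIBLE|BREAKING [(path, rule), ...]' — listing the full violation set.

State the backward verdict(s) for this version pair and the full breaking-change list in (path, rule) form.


each type pair in Order: writer, then reader
checking backward for Order: reader v2 against writer v1:
  writer optional, list<float64> -> list<float64>: reader extras maps from writer extras
  height has no writer counterpart
  writer required, bool -> bool: reader archived maps from writer archived
  writer optional, float64 -> float64: reader score maps from writer score
  weight has no writer counterpart
  leftover writer field: factor
  violation R1 at height
  violation R1 at weight
  => 2 violation(s): backward is BREAKING for Order
the other Order changes do not affect what is asked:
  field archived in record Order: tag 7 changed to 34 -> no rule fires on it in Order's dialect; the asked verdict holds

backward: BREAKING [(height, R1), (weight, R1)]


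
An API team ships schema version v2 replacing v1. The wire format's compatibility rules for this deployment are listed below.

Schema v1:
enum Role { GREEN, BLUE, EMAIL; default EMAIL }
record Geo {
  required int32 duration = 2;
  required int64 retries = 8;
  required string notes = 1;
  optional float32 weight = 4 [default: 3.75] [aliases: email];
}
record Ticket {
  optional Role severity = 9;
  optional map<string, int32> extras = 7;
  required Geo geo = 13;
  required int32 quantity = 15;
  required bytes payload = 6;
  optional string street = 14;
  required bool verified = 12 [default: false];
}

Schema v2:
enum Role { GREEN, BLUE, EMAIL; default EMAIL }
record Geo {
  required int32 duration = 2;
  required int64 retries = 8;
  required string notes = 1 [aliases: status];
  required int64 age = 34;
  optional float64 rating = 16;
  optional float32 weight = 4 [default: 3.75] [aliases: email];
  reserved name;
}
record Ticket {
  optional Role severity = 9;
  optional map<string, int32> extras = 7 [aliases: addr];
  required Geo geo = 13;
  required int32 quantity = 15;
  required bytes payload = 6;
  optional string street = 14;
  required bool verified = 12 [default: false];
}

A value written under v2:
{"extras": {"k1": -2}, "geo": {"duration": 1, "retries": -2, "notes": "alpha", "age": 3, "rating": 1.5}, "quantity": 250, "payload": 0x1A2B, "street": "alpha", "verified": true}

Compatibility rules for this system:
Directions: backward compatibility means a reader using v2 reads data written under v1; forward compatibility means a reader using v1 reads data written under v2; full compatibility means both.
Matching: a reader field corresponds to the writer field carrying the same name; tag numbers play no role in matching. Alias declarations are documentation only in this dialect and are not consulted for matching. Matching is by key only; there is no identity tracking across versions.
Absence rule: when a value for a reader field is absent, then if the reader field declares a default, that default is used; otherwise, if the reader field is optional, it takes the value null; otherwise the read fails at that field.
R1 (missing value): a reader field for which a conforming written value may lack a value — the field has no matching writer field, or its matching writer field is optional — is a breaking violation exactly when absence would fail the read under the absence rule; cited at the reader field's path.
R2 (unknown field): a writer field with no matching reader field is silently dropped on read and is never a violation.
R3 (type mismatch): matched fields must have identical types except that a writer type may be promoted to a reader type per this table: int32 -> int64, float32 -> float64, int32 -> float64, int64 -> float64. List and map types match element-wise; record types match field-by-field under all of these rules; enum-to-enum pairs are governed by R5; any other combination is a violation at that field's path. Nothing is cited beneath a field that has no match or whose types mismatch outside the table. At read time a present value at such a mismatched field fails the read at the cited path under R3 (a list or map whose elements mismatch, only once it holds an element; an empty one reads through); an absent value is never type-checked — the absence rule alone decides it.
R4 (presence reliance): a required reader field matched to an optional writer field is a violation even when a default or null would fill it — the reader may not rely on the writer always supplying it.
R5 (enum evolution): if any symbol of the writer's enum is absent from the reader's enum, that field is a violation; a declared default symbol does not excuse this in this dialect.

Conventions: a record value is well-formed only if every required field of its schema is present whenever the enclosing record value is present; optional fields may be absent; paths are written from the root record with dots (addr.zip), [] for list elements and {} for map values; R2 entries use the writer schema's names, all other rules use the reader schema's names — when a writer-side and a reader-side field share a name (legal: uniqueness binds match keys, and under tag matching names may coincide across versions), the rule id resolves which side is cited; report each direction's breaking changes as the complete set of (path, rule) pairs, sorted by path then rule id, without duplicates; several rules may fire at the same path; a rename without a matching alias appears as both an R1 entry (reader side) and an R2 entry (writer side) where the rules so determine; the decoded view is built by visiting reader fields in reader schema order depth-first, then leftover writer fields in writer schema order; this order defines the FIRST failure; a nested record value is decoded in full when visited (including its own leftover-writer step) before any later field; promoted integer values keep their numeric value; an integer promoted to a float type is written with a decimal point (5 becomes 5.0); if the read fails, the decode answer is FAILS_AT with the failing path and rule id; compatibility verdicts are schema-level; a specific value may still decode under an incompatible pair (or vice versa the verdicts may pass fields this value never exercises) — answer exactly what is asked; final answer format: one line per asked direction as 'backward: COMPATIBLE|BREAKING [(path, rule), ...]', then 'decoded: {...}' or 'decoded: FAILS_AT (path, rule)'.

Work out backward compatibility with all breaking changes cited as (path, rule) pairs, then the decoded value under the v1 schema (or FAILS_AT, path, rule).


each type pair in Ticket: writer, then reader
backward on Ticket — v2 reading data written by v1:
  severity: paired with writer severity (Role -> Role; writer optional)
  extras: paired with writer extras (map<string, int32> -> map<string, int32>; writer optional)
  geo: paired with writer geo (Geo -> Geo; writer required)
  quantity: paired with writer quantity (int32 -> int32; writer required)
  payload: paired with writer payload (bytes -> bytes; writer required)
  street: paired with writer street (string -> string; writer optional)
  verified: paired with writer verified (bool -> bool; writer required)
  geo.duration: paired with writer geo.duration (int32 -> int32; writer required)
  geo.retries: paired with writer geo.retries (int64 -> int64; writer required)
  geo.notes: paired with writer geo.notes (string -> string; writer required)
  geo.age has no writer counterpart
  geo.rating has no writer counterpart
  geo.weight: paired with writer geo.weight (float32 -> float32; writer optional)
  R1 fires at geo.age
  => 1 violation(s): backward is BREAKING for Ticket
decode (reader v1):
  severity := null (not supplied -> null)
  extras := {"k1": -2}
  geo.duration := 1
  geo.retries := -2
  geo.notes := "alpha"
  geo.weight := 3.75 (no value, default fills)
  writer geo.age: unmatched, discarded
  writer geo.rating: unmatched, discarded
  quantity := 250
  payload := 0x1A2B
  street := "alpha"
  verified := true
  => decoded: {"severity": null, "extras": {"k1": -2}, "geo": {"duration": 1, "retries": -2, "notes": "alpha", "weight": 3.75}, "quantity": 250, "payload": 0x1A2B, "street": "alpha", "verified": true}
ruling out the remaining Ticket differences:
  added field rating to record Geo: optional float64, tag 16 (in v2 it sits immediately before weight) -> no rule fires on it in Ticket's dialect; the asked verdict holds

backward: BREAKING [(geo.age, R1)]; decoded: {"severity": null, "extras": {"k1": -2}, "geo": {"duration": 1, "retries": -2, "notes": "alpha", "weight": 3.75}, "quantity": 250, "payload": 0x1A2B, "street": "alpha", "verified": true}


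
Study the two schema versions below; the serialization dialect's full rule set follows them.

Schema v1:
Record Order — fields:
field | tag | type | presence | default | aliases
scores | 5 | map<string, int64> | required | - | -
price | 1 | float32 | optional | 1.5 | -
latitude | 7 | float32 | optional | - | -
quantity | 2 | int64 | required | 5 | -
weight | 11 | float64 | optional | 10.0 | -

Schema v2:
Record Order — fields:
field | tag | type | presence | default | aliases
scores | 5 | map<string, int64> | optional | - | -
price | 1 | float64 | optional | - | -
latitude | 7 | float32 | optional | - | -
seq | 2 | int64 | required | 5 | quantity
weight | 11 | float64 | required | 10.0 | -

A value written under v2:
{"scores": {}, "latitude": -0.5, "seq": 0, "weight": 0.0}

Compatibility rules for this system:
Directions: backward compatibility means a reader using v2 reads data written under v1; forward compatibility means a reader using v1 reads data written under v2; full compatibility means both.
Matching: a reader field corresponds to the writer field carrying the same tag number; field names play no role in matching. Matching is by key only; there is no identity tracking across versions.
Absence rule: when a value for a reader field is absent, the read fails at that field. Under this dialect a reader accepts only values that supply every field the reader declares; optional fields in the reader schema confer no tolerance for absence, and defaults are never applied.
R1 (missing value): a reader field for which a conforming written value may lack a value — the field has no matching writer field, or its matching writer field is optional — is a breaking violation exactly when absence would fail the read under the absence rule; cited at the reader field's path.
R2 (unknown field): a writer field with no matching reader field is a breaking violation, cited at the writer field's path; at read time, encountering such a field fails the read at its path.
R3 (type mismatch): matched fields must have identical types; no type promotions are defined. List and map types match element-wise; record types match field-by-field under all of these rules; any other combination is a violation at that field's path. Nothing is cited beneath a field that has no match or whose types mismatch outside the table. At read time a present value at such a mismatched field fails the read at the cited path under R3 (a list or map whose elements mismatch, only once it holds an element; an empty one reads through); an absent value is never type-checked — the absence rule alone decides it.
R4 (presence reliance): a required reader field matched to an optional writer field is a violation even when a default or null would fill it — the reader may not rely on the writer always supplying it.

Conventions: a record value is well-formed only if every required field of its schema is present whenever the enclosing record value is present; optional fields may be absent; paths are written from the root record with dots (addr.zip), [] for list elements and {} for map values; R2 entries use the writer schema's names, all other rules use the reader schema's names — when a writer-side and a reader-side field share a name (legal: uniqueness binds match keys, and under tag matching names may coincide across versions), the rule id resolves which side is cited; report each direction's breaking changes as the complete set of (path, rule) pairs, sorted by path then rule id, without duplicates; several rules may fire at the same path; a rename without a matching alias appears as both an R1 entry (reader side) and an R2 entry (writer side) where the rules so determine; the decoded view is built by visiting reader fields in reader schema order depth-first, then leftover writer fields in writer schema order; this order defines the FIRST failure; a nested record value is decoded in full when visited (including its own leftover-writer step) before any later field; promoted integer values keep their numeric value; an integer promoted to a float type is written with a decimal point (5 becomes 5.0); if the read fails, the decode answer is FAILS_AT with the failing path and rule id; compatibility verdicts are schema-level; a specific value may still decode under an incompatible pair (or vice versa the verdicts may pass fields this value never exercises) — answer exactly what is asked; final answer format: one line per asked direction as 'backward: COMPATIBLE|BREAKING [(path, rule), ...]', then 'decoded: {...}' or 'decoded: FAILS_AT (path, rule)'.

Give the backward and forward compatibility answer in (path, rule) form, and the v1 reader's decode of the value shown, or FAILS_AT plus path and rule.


backward: BREAKING [(latitude, R1), (price, R1), (price, R3), (weight, R1), (weight, R4)]; forward: BREAKING [(latitude, R1), (price, R1), (price, R3), (scores, R1), (scores, R4)]; decoded: FAILS_AT (price, R1)

arrows below run writer -> reader for Order
checking backward for Order: reader v2 against writer v1:
  scores <- scores (map<string, int64> -> map<string, int64>, writer required)
  price <- price (float32 -> float64, writer optional)
  latitude <- latitude (float32 -> float32, writer optional)
  seq <- quantity (int64 -> int64, writer required)
  weight <- weight (float64 -> float64, writer optional)
  R1 fires at latitude
  R1 fires at price
  R3 fires at price
  R1 fires at weight
  R4 fires at weight
  => backward: BREAKING (5)
checking forward for Order: reader v1 against writer v2:
  scores <- scores (map<string, int64> -> map<string, int64>, writer optional)
  price <- price (float64 -> float32, writer optional)
  latitude <- latitude (float32 -> float32, writer optional)
  quantity <- seq (int64 -> int64, writer required)
  weight <- weight (float64 -> float64, writer required)
  R1 fires at latitude
  R1 fires at price
  R3 fires at price
  R1 fires at scores
  R4 fires at scores
  => forward: BREAKING (5)
migrating the Order value to v1:
  scores := {}
  read fails at price under R1 (no fill)
  => FAILS_AT (price, R1)


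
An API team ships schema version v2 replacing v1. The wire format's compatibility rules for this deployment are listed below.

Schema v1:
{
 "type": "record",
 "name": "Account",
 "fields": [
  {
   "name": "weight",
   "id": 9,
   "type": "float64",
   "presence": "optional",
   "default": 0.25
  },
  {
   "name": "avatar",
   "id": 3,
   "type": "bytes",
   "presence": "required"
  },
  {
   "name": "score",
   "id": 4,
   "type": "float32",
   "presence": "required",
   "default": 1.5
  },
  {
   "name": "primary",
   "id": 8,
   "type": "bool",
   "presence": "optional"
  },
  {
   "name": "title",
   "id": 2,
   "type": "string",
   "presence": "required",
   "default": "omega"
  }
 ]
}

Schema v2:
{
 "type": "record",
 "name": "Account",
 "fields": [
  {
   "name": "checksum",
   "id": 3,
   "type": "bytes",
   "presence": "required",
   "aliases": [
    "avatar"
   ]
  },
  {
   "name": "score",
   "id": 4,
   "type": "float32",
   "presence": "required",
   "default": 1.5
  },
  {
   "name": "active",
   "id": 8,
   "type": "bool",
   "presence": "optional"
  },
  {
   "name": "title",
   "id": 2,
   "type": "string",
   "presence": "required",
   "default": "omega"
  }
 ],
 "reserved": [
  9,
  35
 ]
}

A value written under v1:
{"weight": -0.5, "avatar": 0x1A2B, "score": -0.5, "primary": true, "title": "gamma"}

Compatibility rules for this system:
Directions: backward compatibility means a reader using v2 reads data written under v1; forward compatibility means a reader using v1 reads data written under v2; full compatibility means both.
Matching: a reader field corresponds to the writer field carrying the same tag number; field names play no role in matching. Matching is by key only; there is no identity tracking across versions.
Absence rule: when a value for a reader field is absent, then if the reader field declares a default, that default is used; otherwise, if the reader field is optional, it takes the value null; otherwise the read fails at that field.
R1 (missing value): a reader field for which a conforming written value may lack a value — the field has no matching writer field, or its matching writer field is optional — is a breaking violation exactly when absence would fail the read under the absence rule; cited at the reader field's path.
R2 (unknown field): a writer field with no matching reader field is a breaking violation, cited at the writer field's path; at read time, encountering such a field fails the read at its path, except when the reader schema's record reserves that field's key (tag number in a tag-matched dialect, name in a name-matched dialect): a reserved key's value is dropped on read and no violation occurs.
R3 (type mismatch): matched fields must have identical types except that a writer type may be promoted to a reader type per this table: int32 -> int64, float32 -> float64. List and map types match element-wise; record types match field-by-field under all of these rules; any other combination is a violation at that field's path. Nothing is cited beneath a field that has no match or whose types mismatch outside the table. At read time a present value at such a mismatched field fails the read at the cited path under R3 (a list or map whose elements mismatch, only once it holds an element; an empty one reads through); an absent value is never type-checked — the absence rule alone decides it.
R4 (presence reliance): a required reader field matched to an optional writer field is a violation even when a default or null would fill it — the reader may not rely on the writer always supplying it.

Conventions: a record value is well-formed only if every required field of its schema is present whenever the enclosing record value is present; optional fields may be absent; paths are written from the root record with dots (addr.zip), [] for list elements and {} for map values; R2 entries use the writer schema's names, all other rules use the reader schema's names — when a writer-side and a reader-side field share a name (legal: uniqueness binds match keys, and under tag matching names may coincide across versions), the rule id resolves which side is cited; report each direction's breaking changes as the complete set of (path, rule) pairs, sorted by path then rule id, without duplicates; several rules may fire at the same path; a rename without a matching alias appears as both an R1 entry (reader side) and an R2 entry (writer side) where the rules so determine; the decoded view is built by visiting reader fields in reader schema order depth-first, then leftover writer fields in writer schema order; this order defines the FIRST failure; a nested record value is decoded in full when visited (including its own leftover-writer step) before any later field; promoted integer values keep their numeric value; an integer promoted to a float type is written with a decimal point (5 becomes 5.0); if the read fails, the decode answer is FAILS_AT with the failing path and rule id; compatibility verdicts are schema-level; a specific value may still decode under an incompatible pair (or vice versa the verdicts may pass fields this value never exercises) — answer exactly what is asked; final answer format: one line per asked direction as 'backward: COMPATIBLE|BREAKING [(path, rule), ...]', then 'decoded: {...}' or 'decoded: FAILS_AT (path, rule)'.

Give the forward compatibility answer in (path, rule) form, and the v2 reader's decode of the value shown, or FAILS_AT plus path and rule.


each type pair in Account: writer, then reader
forward for Account (reader v1, writer v2):
  no writer field matches reader weight
  avatar <- checksum (bytes -> bytes, writer required)
  score <- score (float32 -> float32, writer required)
  primary <- active (bool -> bool, writer optional)
  title <- title (string -> string, writer required)
  nothing fires on Account: forward is COMPATIBLE
migrating the Account value to v2:
  checksum := 0x1A2B (from writer avatar)
  score := -0.5
  active := true (from writer primary)
  title := "gamma"
  writer weight: reserved -> dropped
  => decoded: {"checksum": 0x1A2B, "score": -0.5, "active": true, "title": "gamma"}

forward: COMPATIBLE []; decoded: {"checksum": 0x1A2B, "score": -0.5, "active": true, "title": "gamma"}


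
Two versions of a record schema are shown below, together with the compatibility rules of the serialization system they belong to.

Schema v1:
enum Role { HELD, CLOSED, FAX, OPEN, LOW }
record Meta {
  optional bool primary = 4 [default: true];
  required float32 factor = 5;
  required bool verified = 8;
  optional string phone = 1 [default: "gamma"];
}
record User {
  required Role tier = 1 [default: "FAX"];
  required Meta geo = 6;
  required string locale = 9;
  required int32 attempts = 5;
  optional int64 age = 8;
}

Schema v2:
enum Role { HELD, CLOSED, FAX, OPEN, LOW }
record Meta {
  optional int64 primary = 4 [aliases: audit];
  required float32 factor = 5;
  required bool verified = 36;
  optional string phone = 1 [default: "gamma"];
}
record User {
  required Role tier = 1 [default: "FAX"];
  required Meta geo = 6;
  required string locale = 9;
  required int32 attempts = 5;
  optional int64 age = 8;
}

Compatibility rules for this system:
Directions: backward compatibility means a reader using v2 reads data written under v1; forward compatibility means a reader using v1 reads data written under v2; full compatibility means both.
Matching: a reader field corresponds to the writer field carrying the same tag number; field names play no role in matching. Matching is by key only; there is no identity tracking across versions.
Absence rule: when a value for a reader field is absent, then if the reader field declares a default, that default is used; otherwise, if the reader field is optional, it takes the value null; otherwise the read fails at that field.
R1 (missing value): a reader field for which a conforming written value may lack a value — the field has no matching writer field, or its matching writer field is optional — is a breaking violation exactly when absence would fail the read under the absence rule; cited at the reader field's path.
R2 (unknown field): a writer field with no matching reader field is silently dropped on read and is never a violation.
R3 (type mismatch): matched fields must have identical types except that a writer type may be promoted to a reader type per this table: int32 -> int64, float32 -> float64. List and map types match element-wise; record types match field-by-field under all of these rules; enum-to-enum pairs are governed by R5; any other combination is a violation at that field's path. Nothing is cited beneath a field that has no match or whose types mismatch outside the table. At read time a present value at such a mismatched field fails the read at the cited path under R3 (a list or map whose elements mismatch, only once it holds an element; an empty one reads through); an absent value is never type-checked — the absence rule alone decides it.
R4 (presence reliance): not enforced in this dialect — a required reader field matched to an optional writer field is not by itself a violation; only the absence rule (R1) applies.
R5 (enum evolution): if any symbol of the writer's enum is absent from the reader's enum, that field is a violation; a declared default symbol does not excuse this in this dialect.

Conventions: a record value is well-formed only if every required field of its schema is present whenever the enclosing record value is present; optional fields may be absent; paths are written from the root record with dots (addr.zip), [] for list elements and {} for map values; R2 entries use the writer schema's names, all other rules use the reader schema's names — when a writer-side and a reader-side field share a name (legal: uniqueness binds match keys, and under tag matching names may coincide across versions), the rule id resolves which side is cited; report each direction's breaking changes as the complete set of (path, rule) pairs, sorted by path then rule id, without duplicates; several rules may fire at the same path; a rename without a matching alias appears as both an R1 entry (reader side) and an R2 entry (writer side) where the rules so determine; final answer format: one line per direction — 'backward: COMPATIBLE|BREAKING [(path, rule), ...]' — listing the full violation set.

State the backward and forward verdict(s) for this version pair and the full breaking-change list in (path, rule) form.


the writer's type comes first in each User pair
backward pass over User, reader schema v2, writer schema v1:
  tier <- tier (Role -> Role, writer required)
  geo <- geo (Meta -> Meta, writer required)
  locale <- locale (string -> string, writer required)
  attempts <- attempts (int32 -> int32, writer required)
  age <- age (int64 -> int64, writer optional)
  geo.primary <- geo.primary (bool -> int64, writer optional)
  geo.factor <- geo.factor (float32 -> float32, writer required)
  geo.verified has no writer counterpart
  geo.phone <- geo.phone (string -> string, writer optional)
  geo.verified (writer side), unknown to reader
  breaking: (geo.primary, R3)
  breaking: (geo.verified, R1)
  backward on User therefore BREAKING (2)
forward pass over User, reader schema v1, writer schema v2:
  tier <- tier (Role -> Role, writer required)
  geo <- geo (Meta -> Meta, writer required)
  locale <- locale (string -> string, writer required)
  attempts <- attempts (int32 -> int32, writer required)
  age <- age (int64 -> int64, writer optional)
  geo.primary <- geo.primary (int64 -> bool, writer optional)
  geo.factor <- geo.factor (float32 -> float32, writer required)
  geo.verified has no writer counterpart
  geo.phone <- geo.phone (string -> string, writer optional)
  geo.verified (writer side), unknown to reader
  breaking: (geo.primary, R3)
  breaking: (geo.verified, R1)
  forward on User therefore BREAKING (2)

backward: BREAKING [(geo.primary, R3), (geo.verified, R1)]; forward: BREAKING [(geo.primary, R3), (geo.verified, R1)]


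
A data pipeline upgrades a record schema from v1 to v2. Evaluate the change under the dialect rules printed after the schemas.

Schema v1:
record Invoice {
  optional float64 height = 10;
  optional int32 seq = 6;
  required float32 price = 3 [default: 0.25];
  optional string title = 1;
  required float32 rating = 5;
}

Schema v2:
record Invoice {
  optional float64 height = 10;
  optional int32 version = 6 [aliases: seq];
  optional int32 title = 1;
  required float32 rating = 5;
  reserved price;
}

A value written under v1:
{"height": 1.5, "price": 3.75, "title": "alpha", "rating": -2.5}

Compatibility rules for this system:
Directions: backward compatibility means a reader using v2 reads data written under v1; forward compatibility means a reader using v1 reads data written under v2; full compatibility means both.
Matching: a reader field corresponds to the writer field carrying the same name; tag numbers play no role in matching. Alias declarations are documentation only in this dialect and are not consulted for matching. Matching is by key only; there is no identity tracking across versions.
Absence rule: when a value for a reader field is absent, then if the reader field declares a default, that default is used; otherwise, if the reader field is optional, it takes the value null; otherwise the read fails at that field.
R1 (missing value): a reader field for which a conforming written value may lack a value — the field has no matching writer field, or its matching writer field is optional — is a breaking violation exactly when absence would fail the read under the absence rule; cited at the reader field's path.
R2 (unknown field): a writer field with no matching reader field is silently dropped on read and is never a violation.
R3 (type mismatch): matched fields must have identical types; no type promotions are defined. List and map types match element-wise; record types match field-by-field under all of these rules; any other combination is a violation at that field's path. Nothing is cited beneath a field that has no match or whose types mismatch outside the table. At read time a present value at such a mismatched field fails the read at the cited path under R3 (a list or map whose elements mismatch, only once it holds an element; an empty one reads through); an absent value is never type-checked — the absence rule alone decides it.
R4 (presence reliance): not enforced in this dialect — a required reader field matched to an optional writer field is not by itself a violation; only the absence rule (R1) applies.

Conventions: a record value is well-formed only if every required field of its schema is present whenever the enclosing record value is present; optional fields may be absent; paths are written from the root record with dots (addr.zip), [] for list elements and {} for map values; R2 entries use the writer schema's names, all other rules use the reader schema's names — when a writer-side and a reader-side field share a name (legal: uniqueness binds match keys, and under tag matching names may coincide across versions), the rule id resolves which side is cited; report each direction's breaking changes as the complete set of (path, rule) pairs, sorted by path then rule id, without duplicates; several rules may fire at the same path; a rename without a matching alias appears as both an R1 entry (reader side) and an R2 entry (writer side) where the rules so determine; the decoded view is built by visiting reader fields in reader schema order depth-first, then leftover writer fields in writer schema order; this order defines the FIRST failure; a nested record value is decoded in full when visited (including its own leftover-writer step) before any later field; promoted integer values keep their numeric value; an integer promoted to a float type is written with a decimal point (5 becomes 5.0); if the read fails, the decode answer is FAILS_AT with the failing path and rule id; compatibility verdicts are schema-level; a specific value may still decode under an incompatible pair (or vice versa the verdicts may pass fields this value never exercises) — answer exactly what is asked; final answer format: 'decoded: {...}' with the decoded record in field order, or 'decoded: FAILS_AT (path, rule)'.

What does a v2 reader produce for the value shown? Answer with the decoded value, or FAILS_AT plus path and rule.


in Invoice below, arrows point writer -> reader
migrating the Invoice value to v2:
  height := 1.5
  version := null (missing; optional => null)
  read fails at title under R3
  => FAILS_AT (title, R3)
the rest of the Invoice diff is inert for this question:
  removed field price from record Invoice (its key "price" joins the reserved list) -> triggers nothing under the printed rules; the Invoice answer is the same either way
  renamed field seq to version in record Invoice (alias seq declared on the renamed field) -> triggers nothing under the printed rules; the Invoice answer is the same either way

decoded: FAILS_AT (title, R3)
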